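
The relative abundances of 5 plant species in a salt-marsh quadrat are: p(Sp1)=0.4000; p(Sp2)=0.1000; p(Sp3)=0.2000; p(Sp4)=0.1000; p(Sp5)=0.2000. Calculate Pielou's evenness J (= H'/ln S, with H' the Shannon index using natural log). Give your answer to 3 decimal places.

H' = −Σ pᵢ ln pᵢ = −((-0.36652) + (-0.23026) + (-0.32189) + (-0.23026) + (-0.32189)) = 1.47081 (working shown to 5 dp, full precision carried).
With S = 5 species, ln S = 1.60944, so J = 1.47081/1.60944 = 0.91386, i.e. 0.914 to 3 decimal places.

0.914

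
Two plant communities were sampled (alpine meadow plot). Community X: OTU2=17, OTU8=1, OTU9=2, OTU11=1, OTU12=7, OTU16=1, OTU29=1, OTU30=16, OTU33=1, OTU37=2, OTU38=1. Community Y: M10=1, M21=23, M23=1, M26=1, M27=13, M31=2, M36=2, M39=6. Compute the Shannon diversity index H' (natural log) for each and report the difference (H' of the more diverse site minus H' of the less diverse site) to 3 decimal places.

Community X: N=50, proportions 0.34, 0.02, 0.04, 0.02, 0.14, 0.02, 0.02, 0.32, 0.02, 0.04, 0.02, giving H' = 1.73362 (working shown to 5 dp, full precision carried).
Community Y: N=49, proportions 0.02041, 0.46939, 0.02041, 0.02041, 0.26531, 0.04082, 0.04082, 0.12245, giving H' = 1.46358.
Difference = |1.73362 − 1.46358| = 0.27004, i.e. 0.270 to 3 decimal places.

0.270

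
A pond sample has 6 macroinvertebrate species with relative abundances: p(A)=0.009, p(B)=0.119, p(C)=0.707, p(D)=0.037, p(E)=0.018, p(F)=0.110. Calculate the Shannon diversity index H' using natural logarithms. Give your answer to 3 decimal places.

Each pᵢ ln pᵢ term (working shown to 5 dp, full precision carried): 0.009×(-4.71053)=-0.04239, 0.119×(-2.12863)=-0.25331, 0.707×(-0.34672)=-0.24513, 0.037×(-3.29684)=-0.12198, 0.018×(-4.01738)=-0.07231, 0.11×(-2.20727)=-0.24280.
Sum = -0.97793, so H' = 0.978.

0.978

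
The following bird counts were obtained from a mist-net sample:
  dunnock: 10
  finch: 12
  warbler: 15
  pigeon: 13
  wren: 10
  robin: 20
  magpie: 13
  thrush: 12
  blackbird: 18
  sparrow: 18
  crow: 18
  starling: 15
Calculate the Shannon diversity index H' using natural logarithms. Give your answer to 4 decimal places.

Total N = 10+12+15+13+10+20+13+12+18+18+18+15 = 174, so the proportions are 0.057471, 0.068966, 0.086207, 0.074713, 0.057471, 0.114943, 0.074713, 0.068966, 0.103448, 0.103448, 0.103448, 0.086207 (working shown to 6 dp, full precision carried).
Each pᵢ ln pᵢ term: 0.057471×(-2.856470)=-0.164165, 0.068966×(-2.674149)=-0.184424, 0.086207×(-2.451005)=-0.211294, 0.074713×(-2.594106)=-0.193813, 0.057471×(-2.856470)=-0.164165, 0.114943×(-2.163323)=-0.248658, 0.074713×(-2.594106)=-0.193813, 0.068966×(-2.674149)=-0.184424, 0.103448×(-2.268684)=-0.234691, 0.103448×(-2.268684)=-0.234691, 0.103448×(-2.268684)=-0.234691, 0.086207×(-2.451005)=-0.211294.
Sum = -2.460122, so H' = 2.4601.

2.4601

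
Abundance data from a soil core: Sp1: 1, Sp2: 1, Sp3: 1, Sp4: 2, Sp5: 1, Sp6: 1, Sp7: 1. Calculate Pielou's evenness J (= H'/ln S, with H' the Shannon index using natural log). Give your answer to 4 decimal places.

Total N = 1+1+1+2+1+1+1 = 8, so the proportions are 0.125, 0.125, 0.125, 0.25, 0.125, 0.125, 0.125 (working shown to 6 dp, full precision carried).
H' = −Σ pᵢ ln pᵢ = −((-0.259930) + (-0.259930) + (-0.259930) + (-0.346574) + (-0.259930) + (-0.259930) + (-0.259930)) = 1.906155.
With S = 7 species, ln S = 1.945910, so J = 1.906155/1.945910 = 0.979570, i.e. 0.9796 to 4 decimal places.

0.9796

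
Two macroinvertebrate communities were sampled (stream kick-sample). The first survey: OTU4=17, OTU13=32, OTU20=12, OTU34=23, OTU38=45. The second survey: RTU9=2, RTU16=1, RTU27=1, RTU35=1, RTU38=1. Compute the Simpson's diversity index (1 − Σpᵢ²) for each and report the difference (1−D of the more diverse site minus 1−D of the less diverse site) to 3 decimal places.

0.019

The first survey: N=129, proportions 0.13178, 0.24806, 0.09302, 0.17829, 0.34884, giving 1−D = 0.75897 (working shown to 5 dp, full precision carried).
The second survey: N=6, proportions 0.33333, 0.16667, 0.16667, 0.16667, 0.16667, giving 1−D = 0.77778.
Difference = |0.75897 − 0.77778| = 0.01881, i.e. 0.019 to 3 decimal places.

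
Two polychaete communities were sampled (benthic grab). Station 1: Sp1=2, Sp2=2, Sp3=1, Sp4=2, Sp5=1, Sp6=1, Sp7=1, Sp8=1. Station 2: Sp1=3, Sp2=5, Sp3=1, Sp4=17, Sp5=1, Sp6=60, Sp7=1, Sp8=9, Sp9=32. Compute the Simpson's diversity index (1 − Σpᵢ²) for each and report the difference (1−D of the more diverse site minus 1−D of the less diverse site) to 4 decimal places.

Station 1: N=11, proportions 0.181818, 0.181818, 0.090909, 0.181818, 0.090909, 0.090909, 0.090909, 0.090909, giving 1−D = 0.859504 (working shown to 6 dp, full precision carried).
Station 2: N=129, proportions 0.023256, 0.03876, 0.007752, 0.131783, 0.007752, 0.465116, 0.007752, 0.069767, 0.248062, giving 1−D = 0.697674.
Difference = |0.859504 − 0.697674| = 0.161830, i.e. 0.1618 to 4 decimal places.

0.1618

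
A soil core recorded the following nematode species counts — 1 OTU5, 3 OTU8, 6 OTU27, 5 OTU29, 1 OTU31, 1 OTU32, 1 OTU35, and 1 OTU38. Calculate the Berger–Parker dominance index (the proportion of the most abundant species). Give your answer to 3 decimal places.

Total N = 1+3+6+5+1+1+1+1 = 19, so the proportions are 0.05263, 0.15789, 0.31579, 0.26316, 0.05263, 0.05263, 0.05263, 0.05263 (working shown to 5 dp, full precision carried).
The largest proportion is 0.31579, i.e. d = 0.316 to 3 decimal places.

0.316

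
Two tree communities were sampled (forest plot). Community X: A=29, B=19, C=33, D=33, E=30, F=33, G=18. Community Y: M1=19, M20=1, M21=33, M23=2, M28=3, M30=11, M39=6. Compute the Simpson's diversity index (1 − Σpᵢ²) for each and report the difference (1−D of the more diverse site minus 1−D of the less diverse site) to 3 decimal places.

0.138

Community X: N=195, proportions 0.14872, 0.09744, 0.16923, 0.16923, 0.15385, 0.16923, 0.09231, giving 1−D = 0.85028 (working shown to 5 dp, full precision carried).
Community Y: N=75, proportions 0.25333, 0.01333, 0.44, 0.02667, 0.04, 0.14667, 0.08, giving 1−D = 0.71182.
Difference = |0.85028 − 0.71182| = 0.13846, i.e. 0.138 to 3 decimal places.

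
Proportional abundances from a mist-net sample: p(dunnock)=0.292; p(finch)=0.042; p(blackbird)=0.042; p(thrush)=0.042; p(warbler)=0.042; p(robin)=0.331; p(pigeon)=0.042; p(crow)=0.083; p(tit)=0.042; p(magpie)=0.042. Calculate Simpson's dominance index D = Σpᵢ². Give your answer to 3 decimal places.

D = 0.292² + 0.042² + 0.042² + 0.042² + 0.042² + 0.331² + 0.042² + 0.083² + 0.042² + 0.042² = 0.08526 + 0.00176 + 0.00176 + 0.00176 + 0.00176 + 0.10956 + 0.00176 + 0.00689 + 0.00176 + 0.00176 = 0.21406 (working shown to 5 dp, full precision carried).
To 3 decimal places, D = 0.214.

0.214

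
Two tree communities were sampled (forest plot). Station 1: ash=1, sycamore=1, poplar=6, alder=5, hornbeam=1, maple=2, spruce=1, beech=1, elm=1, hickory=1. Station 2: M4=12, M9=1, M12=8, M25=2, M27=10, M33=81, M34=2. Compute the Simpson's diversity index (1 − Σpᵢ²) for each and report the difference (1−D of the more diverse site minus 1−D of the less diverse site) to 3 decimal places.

Station 1: N=20, proportions 0.05, 0.05, 0.3, 0.25, 0.05, 0.1, 0.05, 0.05, 0.05, 0.05, giving 1−D = 0.82000 (working shown to 5 dp, full precision carried).
Station 2: N=116, proportions 0.10345, 0.00862, 0.06897, 0.01724, 0.08621, 0.69828, 0.01724, giving 1−D = 0.48885.
Difference = |0.82000 − 0.48885| = 0.33115, i.e. 0.331 to 3 decimal places.

0.331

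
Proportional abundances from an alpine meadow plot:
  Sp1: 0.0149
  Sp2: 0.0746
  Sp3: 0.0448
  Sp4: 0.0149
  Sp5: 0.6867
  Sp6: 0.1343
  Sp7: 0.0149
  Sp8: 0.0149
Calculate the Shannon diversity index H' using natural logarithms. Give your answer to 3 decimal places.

Each pᵢ ln pᵢ term (working shown to 5 dp, full precision carried): 0.0149×(-4.20639)=-0.06268, 0.0746×(-2.59561)=-0.19363, 0.0448×(-3.10555)=-0.13913, 0.0149×(-4.20639)=-0.06268, 0.6867×(-0.37586)=-0.25810, 0.1343×(-2.00768)=-0.26963, 0.0149×(-4.20639)=-0.06268, 0.0149×(-4.20639)=-0.06268.
Sum = -1.11120, so H' = 1.111.

1.111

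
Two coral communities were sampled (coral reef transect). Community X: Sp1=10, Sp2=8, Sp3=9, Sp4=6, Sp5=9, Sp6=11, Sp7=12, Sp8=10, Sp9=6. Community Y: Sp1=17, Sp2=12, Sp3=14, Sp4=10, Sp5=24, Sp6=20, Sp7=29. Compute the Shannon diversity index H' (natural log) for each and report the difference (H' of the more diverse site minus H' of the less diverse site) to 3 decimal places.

Community X: N=81, proportions 0.12346, 0.09877, 0.11111, 0.07407, 0.11111, 0.1358, 0.14815, 0.12346, 0.07407, giving H' = 2.17304 (working shown to 5 dp, full precision carried).
Community Y: N=126, proportions 0.13492, 0.09524, 0.11111, 0.07937, 0.19048, 0.15873, 0.23016, giving H' = 1.88552.
Difference = |2.17304 − 1.88552| = 0.28752, i.e. 0.288 to 3 decimal places.

0.288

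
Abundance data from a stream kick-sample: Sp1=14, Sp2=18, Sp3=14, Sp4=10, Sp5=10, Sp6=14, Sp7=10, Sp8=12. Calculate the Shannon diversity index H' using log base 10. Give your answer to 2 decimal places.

0.89

Total N = 14+18+14+10+10+14+10+12 = 102, so the proportions are 0.1373, 0.1765, 0.1373, 0.098, 0.098, 0.1373, 0.098, 0.1176 (working shown to 4 dp, full precision carried).
Each pᵢ log₁₀ pᵢ term: 0.1373×(-0.8625)=-0.1184, 0.1765×(-0.7533)=-0.1329, 0.1373×(-0.8625)=-0.1184, 0.098×(-1.0086)=-0.0989, 0.098×(-1.0086)=-0.0989, 0.1373×(-0.8625)=-0.1184, 0.098×(-1.0086)=-0.0989, 0.1176×(-0.9294)=-0.1093.
Sum = -0.8941, so H' = 0.89.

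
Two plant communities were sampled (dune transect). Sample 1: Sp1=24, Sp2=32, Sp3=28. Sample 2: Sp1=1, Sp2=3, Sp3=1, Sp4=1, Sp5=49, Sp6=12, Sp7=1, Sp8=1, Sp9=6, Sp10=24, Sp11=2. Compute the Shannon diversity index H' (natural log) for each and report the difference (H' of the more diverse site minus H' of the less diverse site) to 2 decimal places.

Sample 1: N=84, proportions 0.2857, 0.381, 0.3333, giving H' = 1.0918 (working shown to 4 dp, full precision carried).
Sample 2: N=101, proportions 0.0099, 0.0297, 0.0099, 0.0099, 0.4851, 0.1188, 0.0099, 0.0099, 0.0594, 0.2376, 0.0198, giving H' = 1.5238.
Difference = |1.0918 − 1.5238| = 0.4320, i.e. 0.43 to 2 decimal places.

0.43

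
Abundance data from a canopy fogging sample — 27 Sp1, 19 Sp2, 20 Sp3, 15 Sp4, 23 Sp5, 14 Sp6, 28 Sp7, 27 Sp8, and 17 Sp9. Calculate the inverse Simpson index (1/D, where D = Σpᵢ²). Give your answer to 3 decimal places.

Total N = 27+19+20+15+23+14+28+27+17 = 190, so the proportions are 0.1421053, 0.1, 0.1052632, 0.0789474, 0.1210526, 0.0736842, 0.1473684, 0.1421053, 0.0894737 (working shown to 7 dp, full precision carried).
D = 0.1421053² + 0.1² + 0.1052632² + 0.0789474² + 0.1210526² + 0.0736842² + 0.1473684² + 0.1421053² + 0.0894737² = 0.0201939 + 0.0100000 + 0.0110803 + 0.0062327 + 0.0146537 + 0.0054294 + 0.0217175 + 0.0201939 + 0.0080055 = 0.1175069.
So 1/D = 8.51014, i.e. 8.510 to 3 decimal places.

8.510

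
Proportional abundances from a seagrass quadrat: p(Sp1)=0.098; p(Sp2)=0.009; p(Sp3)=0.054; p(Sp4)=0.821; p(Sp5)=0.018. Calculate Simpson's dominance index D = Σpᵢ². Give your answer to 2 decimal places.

0.69

D = 0.098² + 0.009² + 0.054² + 0.821² + 0.018² = 0.0096 + 0.0001 + 0.0029 + 0.6740 + 0.0003 = 0.6870 (working shown to 4 dp, full precision carried).
To 2 decimal places, D = 0.69.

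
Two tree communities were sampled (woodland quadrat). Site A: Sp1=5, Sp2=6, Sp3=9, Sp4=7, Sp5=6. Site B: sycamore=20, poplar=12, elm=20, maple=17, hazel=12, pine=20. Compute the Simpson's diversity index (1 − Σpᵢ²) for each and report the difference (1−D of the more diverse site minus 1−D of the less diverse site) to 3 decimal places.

Site A: N=33, proportions 0.15152, 0.18182, 0.27273, 0.21212, 0.18182, giving 1−D = 0.79155 (working shown to 5 dp, full precision carried).
Site B: N=101, proportions 0.19802, 0.11881, 0.19802, 0.16832, 0.11881, 0.19802, giving 1−D = 0.82580.
Difference = |0.79155 − 0.82580| = 0.03425, i.e. 0.034 to 3 decimal places.

0.034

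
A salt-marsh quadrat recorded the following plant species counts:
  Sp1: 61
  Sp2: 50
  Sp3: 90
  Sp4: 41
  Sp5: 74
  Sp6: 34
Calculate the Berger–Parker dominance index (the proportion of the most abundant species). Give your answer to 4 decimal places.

Total N = 61+50+90+41+74+34 = 350, so the proportions are 0.174286, 0.142857, 0.257143, 0.117143, 0.211429, 0.097143 (working shown to 6 dp, full precision carried).
The largest proportion is 0.257143, i.e. d = 0.2571 to 4 decimal places.

0.2571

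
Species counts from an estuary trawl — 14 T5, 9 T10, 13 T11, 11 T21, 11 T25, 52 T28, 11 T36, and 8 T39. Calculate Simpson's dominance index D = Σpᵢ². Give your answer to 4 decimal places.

Total N = 14+9+13+11+11+52+11+8 = 129, so the proportions are 0.108527, 0.069767, 0.100775, 0.085271, 0.085271, 0.403101, 0.085271, 0.062016 (working shown to 6 dp, full precision carried).
D = 0.108527² + 0.069767² + 0.100775² + 0.085271² + 0.085271² + 0.403101² + 0.085271² + 0.062016² = 0.011778 + 0.004867 + 0.010156 + 0.007271 + 0.007271 + 0.162490 + 0.007271 + 0.003846 = 0.214951.
To 4 decimal places, D = 0.2150.

0.2150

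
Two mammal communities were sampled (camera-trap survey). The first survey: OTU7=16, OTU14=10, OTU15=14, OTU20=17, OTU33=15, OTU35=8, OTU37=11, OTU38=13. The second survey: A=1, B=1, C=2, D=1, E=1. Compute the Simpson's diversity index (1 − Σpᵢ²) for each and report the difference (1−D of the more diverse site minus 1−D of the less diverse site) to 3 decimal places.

0.091

The first survey: N=104, proportions 0.153846, 0.096154, 0.134615, 0.163462, 0.144231, 0.076923, 0.105769, 0.125, giving 1−D = 0.868713 (working shown to 6 dp, full precision carried).
The second survey: N=6, proportions 0.166667, 0.166667, 0.333333, 0.166667, 0.166667, giving 1−D = 0.777778.
Difference = |0.868713 − 0.777778| = 0.090935, i.e. 0.091 to 3 decimal places.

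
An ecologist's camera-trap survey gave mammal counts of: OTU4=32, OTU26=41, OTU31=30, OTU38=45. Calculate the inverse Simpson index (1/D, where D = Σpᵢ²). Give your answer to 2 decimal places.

3.89

Total N = 32+41+30+45 = 148, so the proportions are 0.216216, 0.277027, 0.202703, 0.304054 (working shown to 6 dp, full precision carried).
D = 0.216216² + 0.277027² + 0.202703² + 0.304054² = 0.046749 + 0.076744 + 0.041088 + 0.092449 = 0.257031.
So 1/D = 3.8906, i.e. 3.89 to 2 decimal places.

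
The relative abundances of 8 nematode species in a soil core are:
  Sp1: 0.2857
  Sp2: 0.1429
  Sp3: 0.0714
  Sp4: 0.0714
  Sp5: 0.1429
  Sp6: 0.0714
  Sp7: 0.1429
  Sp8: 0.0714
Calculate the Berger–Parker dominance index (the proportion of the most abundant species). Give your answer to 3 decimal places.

0.286

The largest proportion is 0.2857, i.e. d = 0.286 to 3 decimal places.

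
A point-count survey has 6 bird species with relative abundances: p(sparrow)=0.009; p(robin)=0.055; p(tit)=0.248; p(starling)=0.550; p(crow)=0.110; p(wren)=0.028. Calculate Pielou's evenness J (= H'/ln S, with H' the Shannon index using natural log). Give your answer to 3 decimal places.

H' = −Σ pᵢ ln pᵢ = −((-0.04239) + (-0.15952) + (-0.34579) + (-0.32881) + (-0.24280) + (-0.10012)) = 1.21944 (working shown to 5 dp, full precision carried).
With S = 6 species, ln S = 1.79176, so J = 1.21944/1.79176 = 0.68058, i.e. 0.681 to 3 decimal places.

0.681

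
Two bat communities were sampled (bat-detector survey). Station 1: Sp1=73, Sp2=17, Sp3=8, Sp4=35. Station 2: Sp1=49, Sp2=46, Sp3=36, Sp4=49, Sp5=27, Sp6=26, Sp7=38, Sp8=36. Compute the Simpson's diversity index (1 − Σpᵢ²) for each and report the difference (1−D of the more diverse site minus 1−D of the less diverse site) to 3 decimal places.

Station 1: N=133, proportions 0.54887, 0.12782, 0.06015, 0.26316, giving 1−D = 0.60953 (working shown to 5 dp, full precision carried).
Station 2: N=307, proportions 0.15961, 0.14984, 0.11726, 0.15961, 0.08795, 0.08469, 0.12378, 0.11726, giving 1−D = 0.86887.
Difference = |0.60953 − 0.86887| = 0.25934, i.e. 0.259 to 3 decimal places.

0.259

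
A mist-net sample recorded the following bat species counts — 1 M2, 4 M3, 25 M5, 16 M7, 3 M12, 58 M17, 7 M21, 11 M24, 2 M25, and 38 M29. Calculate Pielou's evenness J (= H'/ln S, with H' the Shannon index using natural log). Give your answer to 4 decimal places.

Total N = 1+4+25+16+3+58+7+11+2+38 = 165, so the proportions are 0.006061, 0.024242, 0.151515, 0.09697, 0.018182, 0.351515, 0.042424, 0.066667, 0.012121, 0.230303 (working shown to 6 dp, full precision carried).
H' = −Σ pᵢ ln pᵢ = −((-0.030945) + (-0.090173) + (-0.285920) + (-0.226265) + (-0.072861) + (-0.367510) + (-0.134062) + (-0.180537) + (-0.053488) + (-0.338168)) = 1.779928.
With S = 10 species, ln S = 2.302585, so J = 1.779928/2.302585 = 0.773013, i.e. 0.7730 to 4 decimal places.

0.7730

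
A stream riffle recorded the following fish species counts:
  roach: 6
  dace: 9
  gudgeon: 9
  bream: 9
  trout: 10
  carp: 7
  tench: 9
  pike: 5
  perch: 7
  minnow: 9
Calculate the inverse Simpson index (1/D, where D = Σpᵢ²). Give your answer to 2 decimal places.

9.64

Total N = 6+9+9+9+10+7+9+5+7+9 = 80, so the proportions are 0.075, 0.1125, 0.1125, 0.1125, 0.125, 0.0875, 0.1125, 0.0625, 0.0875, 0.1125 (working shown to 6 dp, full precision carried).
D = 0.075² + 0.1125² + 0.1125² + 0.1125² + 0.125² + 0.0875² + 0.1125² + 0.0625² + 0.0875² + 0.1125² = 0.005625 + 0.012656 + 0.012656 + 0.012656 + 0.015625 + 0.007656 + 0.012656 + 0.003906 + 0.007656 + 0.012656 = 0.103750.
So 1/D = 9.6386, i.e. 9.64 to 2 decimal places.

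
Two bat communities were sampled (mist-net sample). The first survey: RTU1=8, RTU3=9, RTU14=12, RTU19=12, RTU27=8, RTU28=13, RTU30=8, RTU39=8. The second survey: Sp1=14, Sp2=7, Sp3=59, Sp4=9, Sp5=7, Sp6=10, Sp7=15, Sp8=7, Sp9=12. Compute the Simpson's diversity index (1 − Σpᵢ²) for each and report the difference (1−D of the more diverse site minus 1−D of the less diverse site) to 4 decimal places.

The first survey: N=78, proportions 0.102564, 0.115385, 0.153846, 0.153846, 0.102564, 0.166667, 0.102564, 0.102564, giving 1−D = 0.869494 (working shown to 6 dp, full precision carried).
The second survey: N=140, proportions 0.1, 0.05, 0.421429, 0.064286, 0.05, 0.071429, 0.107143, 0.05, 0.085714, giving 1−D = 0.776837.
Difference = |0.869494 − 0.776837| = 0.092657, i.e. 0.0927 to 4 decimal places.

0.0927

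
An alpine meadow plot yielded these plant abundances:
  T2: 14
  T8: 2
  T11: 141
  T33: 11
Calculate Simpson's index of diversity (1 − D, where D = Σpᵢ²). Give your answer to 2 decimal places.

Total N = 14+2+141+11 = 168, so the proportions are 0.0833, 0.0119, 0.8393, 0.0655 (working shown to 4 dp, full precision carried).
D = 0.0833² + 0.0119² + 0.8393² + 0.0655² = 0.0069 + 0.0001 + 0.7044 + 0.0043 = 0.7158.
So 1 − D = 0.2842, i.e. 0.28 to 2 decimal places.

0.28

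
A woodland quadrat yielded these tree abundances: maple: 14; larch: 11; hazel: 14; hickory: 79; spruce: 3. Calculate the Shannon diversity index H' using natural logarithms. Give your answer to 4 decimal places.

1.0871

Total N = 14+11+14+79+3 = 121, so the proportions are 0.115702, 0.090909, 0.115702, 0.652893, 0.024793 (working shown to 6 dp, full precision carried).
Each pᵢ ln pᵢ term: 0.115702×(-2.156733)=-0.249539, 0.090909×(-2.397895)=-0.217990, 0.115702×(-2.156733)=-0.249539, 0.652893×(-0.426343)=-0.278356, 0.024793×(-3.697178)=-0.091666.
Sum = -1.087091, so H' = 1.0871.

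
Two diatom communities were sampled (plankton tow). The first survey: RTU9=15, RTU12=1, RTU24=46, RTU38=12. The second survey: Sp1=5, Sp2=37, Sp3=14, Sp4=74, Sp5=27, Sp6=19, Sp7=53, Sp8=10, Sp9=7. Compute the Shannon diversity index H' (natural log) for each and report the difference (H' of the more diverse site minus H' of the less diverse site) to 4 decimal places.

The first survey: N=74, proportions 0.202703, 0.013514, 0.621622, 0.162162, giving H' = 0.972212 (working shown to 6 dp, full precision carried).
The second survey: N=246, proportions 0.020325, 0.150407, 0.056911, 0.300813, 0.109756, 0.077236, 0.215447, 0.04065, 0.028455, giving H' = 1.891090.
Difference = |0.972212 − 1.891090| = 0.918878, i.e. 0.9189 to 4 decimal places.

0.9189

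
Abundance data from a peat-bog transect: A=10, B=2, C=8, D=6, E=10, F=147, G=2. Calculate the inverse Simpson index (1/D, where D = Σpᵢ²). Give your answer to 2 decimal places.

Total N = 10+2+8+6+10+147+2 = 185, so the proportions are 0.05405, 0.01081, 0.04324, 0.03243, 0.05405, 0.79459, 0.01081 (working shown to 5 dp, full precision carried).
D = 0.05405² + 0.01081² + 0.04324² + 0.03243² + 0.05405² + 0.79459² + 0.01081² = 0.00292 + 0.00012 + 0.00187 + 0.00105 + 0.00292 + 0.63138 + 0.00012 = 0.64038.
So 1/D = 1.5616, i.e. 1.56 to 2 decimal places.

1.56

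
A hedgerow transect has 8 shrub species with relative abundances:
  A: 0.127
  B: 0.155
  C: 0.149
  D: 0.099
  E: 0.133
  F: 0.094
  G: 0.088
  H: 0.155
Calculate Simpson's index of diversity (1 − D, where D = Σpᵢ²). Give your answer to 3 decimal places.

D = 0.127² + 0.155² + 0.149² + 0.099² + 0.133² + 0.094² + 0.088² + 0.155² = 0.01613 + 0.02403 + 0.02220 + 0.00980 + 0.01769 + 0.00884 + 0.00774 + 0.02403 = 0.13045 (working shown to 5 dp, full precision carried).
So 1 − D = 0.86955, i.e. 0.870 to 3 decimal places.

0.870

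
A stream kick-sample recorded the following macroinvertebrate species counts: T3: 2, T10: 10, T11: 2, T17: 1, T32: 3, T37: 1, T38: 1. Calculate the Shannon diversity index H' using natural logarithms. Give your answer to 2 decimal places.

1.54

Total N = 2+10+2+1+3+1+1 = 20, so the proportions are 0.1, 0.5, 0.1, 0.05, 0.15, 0.05, 0.05 (working shown to 4 dp, full precision carried).
Each pᵢ ln pᵢ term: 0.1×(-2.3026)=-0.2303, 0.5×(-0.6931)=-0.3466, 0.1×(-2.3026)=-0.2303, 0.05×(-2.9957)=-0.1498, 0.15×(-1.8971)=-0.2846, 0.05×(-2.9957)=-0.1498, 0.05×(-2.9957)=-0.1498.
Sum = -1.5410, so H' = 1.54.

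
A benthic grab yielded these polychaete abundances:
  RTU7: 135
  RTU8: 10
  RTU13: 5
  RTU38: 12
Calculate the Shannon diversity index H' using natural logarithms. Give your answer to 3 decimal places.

0.624

Total N = 135+10+5+12 = 162, so the proportions are 0.83333, 0.06173, 0.03086, 0.07407 (working shown to 5 dp, full precision carried).
Each pᵢ ln pᵢ term: 0.83333×(-0.18232)=-0.15193, 0.06173×(-2.78501)=-0.17191, 0.03086×(-3.47816)=-0.10735, 0.07407×(-2.60269)=-0.19279.
Sum = -0.62399, so H' = 0.624.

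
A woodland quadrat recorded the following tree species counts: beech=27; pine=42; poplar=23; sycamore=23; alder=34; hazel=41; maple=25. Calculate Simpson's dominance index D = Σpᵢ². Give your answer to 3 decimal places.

Total N = 27+42+23+23+34+41+25 = 215, so the proportions are 0.12558, 0.19535, 0.10698, 0.10698, 0.15814, 0.1907, 0.11628 (working shown to 5 dp, full precision carried).
D = 0.12558² + 0.19535² + 0.10698² + 0.10698² + 0.15814² + 0.1907² + 0.11628² = 0.01577 + 0.03816 + 0.01144 + 0.01144 + 0.02501 + 0.03637 + 0.01352 = 0.15171.
To 3 decimal places, D = 0.152.

0.152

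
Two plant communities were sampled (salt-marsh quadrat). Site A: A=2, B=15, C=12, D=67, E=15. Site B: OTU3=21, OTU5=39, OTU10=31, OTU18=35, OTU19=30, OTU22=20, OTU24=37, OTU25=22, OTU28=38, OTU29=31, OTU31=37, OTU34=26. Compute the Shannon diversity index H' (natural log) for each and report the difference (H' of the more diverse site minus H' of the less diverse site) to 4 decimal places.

Site A: N=111, proportions 0.01801802, 0.13513514, 0.10810811, 0.6036036, 0.13513514, giving H' = 1.15852943 (working shown to 8 dp, full precision carried).
Site B: N=367, proportions 0.05722071, 0.10626703, 0.08446866, 0.09536785, 0.08174387, 0.05449591, 0.10081744, 0.0599455, 0.10354223, 0.08446866, 0.10081744, 0.07084469, giving H' = 2.46051587.
Difference = |1.15852943 − 2.46051587| = 1.30198644, i.e. 1.3020 to 4 decimal places.

1.3020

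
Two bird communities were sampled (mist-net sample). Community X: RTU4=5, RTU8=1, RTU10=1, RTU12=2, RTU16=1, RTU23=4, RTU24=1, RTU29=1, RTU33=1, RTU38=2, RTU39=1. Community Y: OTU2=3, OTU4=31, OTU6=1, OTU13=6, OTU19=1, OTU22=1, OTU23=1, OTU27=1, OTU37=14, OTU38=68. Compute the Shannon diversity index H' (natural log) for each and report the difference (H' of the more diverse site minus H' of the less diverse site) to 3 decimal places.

0.832

Community X: N=20, proportions 0.25, 0.05, 0.05, 0.1, 0.05, 0.2, 0.05, 0.05, 0.05, 0.1, 0.05, giving H' = 2.17748 (working shown to 5 dp, full precision carried).
Community Y: N=127, proportions 0.02362, 0.24409, 0.00787, 0.04724, 0.00787, 0.00787, 0.00787, 0.00787, 0.11024, 0.53543, giving H' = 1.34518.
Difference = |2.17748 − 1.34518| = 0.83230, i.e. 0.832 to 3 decimal places.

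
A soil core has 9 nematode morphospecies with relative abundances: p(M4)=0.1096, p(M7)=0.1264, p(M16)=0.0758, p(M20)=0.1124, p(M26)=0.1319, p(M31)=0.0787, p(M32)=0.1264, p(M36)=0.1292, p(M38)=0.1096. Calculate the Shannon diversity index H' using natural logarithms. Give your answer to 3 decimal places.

Each pᵢ ln pᵢ term (working shown to 5 dp, full precision carried): 0.1096×(-2.21092)=-0.24232, 0.1264×(-2.06830)=-0.26143, 0.0758×(-2.57966)=-0.19554, 0.1124×(-2.18569)=-0.24567, 0.1319×(-2.02571)=-0.26719, 0.0787×(-2.54211)=-0.20006, 0.1264×(-2.06830)=-0.26143, 0.1292×(-2.04639)=-0.26439, 0.1096×(-2.21092)=-0.24232.
Sum = -2.18036, so H' = 2.180.

2.180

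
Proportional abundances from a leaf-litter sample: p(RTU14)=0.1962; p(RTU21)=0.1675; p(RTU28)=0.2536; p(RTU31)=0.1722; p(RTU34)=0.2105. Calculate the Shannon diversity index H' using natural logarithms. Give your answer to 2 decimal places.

1.60

Each pᵢ ln pᵢ term (working shown to 4 dp, full precision carried): 0.1962×(-1.6286)=-0.3195, 0.1675×(-1.7868)=-0.2993, 0.2536×(-1.3720)=-0.3479, 0.1722×(-1.7591)=-0.3029, 0.2105×(-1.5583)=-0.3280.
Sum = -1.5977, so H' = 1.60.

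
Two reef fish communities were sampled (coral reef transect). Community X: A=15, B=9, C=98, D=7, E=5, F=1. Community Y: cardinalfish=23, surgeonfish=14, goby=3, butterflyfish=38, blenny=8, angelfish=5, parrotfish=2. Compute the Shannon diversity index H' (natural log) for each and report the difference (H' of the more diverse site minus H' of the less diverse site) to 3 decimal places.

Community X: N=135, proportions 0.11111, 0.06667, 0.72593, 0.05185, 0.03704, 0.00741, giving H' = 0.96904 (working shown to 5 dp, full precision carried).
Community Y: N=93, proportions 0.24731, 0.15054, 0.03226, 0.4086, 0.08602, 0.05376, 0.02151, giving H' = 1.55780.
Difference = |0.96904 − 1.55780| = 0.58876, i.e. 0.589 to 3 decimal places.

0.589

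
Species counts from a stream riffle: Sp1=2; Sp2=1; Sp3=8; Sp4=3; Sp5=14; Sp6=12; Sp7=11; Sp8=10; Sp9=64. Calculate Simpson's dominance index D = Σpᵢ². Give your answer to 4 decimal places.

Total N = 2+1+8+3+14+12+11+10+64 = 125, so the proportions are 0.016, 0.008, 0.064, 0.024, 0.112, 0.096, 0.088, 0.08, 0.512 (working shown to 6 dp, full precision carried).
D = 0.016² + 0.008² + 0.064² + 0.024² + 0.112² + 0.096² + 0.088² + 0.08² + 0.512² = 0.000256 + 0.000064 + 0.004096 + 0.000576 + 0.012544 + 0.009216 + 0.007744 + 0.006400 + 0.262144 = 0.303040.
To 4 decimal places, D = 0.3030.

0.3030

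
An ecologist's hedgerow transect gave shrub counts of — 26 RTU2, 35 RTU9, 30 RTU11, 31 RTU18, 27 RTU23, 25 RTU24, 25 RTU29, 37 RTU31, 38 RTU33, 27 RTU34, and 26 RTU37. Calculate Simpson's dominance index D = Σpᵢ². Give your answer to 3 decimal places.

Total N = 26+35+30+31+27+25+25+37+38+27+26 = 327, so the proportions are 0.07951, 0.10703, 0.09174, 0.0948, 0.08257, 0.07645, 0.07645, 0.11315, 0.11621, 0.08257, 0.07951 (working shown to 5 dp, full precision carried).
D = 0.07951² + 0.10703² + 0.09174² + 0.0948² + 0.08257² + 0.07645² + 0.07645² + 0.11315² + 0.11621² + 0.08257² + 0.07951² = 0.00632 + 0.01146 + 0.00842 + 0.00899 + 0.00682 + 0.00584 + 0.00584 + 0.01280 + 0.01350 + 0.00682 + 0.00632 = 0.09314.
To 3 decimal places, D = 0.093.

0.093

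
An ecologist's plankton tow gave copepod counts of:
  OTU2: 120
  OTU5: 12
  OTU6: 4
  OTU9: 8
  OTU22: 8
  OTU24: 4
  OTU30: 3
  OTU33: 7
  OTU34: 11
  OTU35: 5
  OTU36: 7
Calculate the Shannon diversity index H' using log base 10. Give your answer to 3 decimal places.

0.637

Total N = 120+12+4+8+8+4+3+7+11+5+7 = 189, so the proportions are 0.63492, 0.06349, 0.02116, 0.04233, 0.04233, 0.02116, 0.01587, 0.03704, 0.0582, 0.02646, 0.03704 (working shown to 5 dp, full precision carried).
Each pᵢ log₁₀ pᵢ term: 0.63492×(-0.19728)=-0.12526, 0.06349×(-1.19728)=-0.07602, 0.02116×(-1.67440)=-0.03544, 0.04233×(-1.37337)=-0.05813, 0.04233×(-1.37337)=-0.05813, 0.02116×(-1.67440)=-0.03544, 0.01587×(-1.79934)=-0.02856, 0.03704×(-1.43136)=-0.05301, 0.0582×(-1.23507)=-0.07188, 0.02646×(-1.57749)=-0.04173, 0.03704×(-1.43136)=-0.05301.
Sum = -0.63662, so H' = 0.637.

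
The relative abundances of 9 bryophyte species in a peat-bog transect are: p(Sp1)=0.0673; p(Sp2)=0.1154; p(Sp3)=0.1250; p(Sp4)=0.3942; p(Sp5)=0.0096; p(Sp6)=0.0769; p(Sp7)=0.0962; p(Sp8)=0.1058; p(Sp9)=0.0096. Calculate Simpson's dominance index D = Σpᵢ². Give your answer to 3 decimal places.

D = 0.0673² + 0.1154² + 0.125² + 0.3942² + 0.0096² + 0.0769² + 0.0962² + 0.1058² + 0.0096² = 0.00453 + 0.01332 + 0.01562 + 0.15539 + 0.00009 + 0.00591 + 0.00925 + 0.01119 + 0.00009 = 0.21541 (working shown to 5 dp, full precision carried).
To 3 decimal places, D = 0.215.

0.215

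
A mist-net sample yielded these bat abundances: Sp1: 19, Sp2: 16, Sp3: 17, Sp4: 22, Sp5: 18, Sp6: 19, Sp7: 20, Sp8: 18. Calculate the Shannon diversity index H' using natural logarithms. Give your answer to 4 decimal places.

2.0752

Total N = 19+16+17+22+18+19+20+18 = 149, so the proportions are 0.127517, 0.107383, 0.114094, 0.147651, 0.120805, 0.127517, 0.134228, 0.120805 (working shown to 6 dp, full precision carried).
Each pᵢ ln pᵢ term: 0.127517×(-2.059507)=-0.262622, 0.107383×(-2.231358)=-0.239609, 0.114094×(-2.170733)=-0.247668, 0.147651×(-1.912904)=-0.282442, 0.120805×(-2.113575)=-0.255331, 0.127517×(-2.059507)=-0.262622, 0.134228×(-2.008214)=-0.269559, 0.120805×(-2.113575)=-0.255331.
Sum = -2.075183, so H' = 2.0752.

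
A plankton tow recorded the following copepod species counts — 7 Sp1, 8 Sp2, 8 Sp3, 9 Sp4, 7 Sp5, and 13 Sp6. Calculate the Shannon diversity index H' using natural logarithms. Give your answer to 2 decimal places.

1.77

Total N = 7+8+8+9+7+13 = 52, so the proportions are 0.1346, 0.1538, 0.1538, 0.1731, 0.1346, 0.25 (working shown to 4 dp, full precision carried).
Each pᵢ ln pᵢ term: 0.1346×(-2.0053)=-0.2699, 0.1538×(-1.8718)=-0.2880, 0.1538×(-1.8718)=-0.2880, 0.1731×(-1.7540)=-0.3036, 0.1346×(-2.0053)=-0.2699, 0.25×(-1.3863)=-0.3466.
Sum = -1.7660, so H' = 1.77.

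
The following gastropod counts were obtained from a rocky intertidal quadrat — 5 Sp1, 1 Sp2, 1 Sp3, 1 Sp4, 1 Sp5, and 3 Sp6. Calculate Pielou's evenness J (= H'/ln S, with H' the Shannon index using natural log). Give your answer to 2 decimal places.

0.86

Total N = 5+1+1+1+1+3 = 12, so the proportions are 0.4167, 0.0833, 0.0833, 0.0833, 0.0833, 0.25 (working shown to 4 dp, full precision carried).
H' = −Σ pᵢ ln pᵢ = −((-0.3648) + (-0.2071) + (-0.2071) + (-0.2071) + (-0.2071) + (-0.3466)) = 1.5397.
With S = 6 species, ln S = 1.7918, so J = 1.5397/1.7918 = 0.8593, i.e. 0.86 to 2 decimal places.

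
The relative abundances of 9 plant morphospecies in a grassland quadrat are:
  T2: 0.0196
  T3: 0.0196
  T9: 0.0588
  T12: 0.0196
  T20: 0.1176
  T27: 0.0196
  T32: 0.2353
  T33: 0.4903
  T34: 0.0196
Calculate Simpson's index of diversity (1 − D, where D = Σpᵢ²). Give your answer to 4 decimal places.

D = 0.0196² + 0.0196² + 0.0588² + 0.0196² + 0.1176² + 0.0196² + 0.2353² + 0.4903² + 0.0196² = 0.000384 + 0.000384 + 0.003457 + 0.000384 + 0.013830 + 0.000384 + 0.055366 + 0.240394 + 0.000384 = 0.314968 (working shown to 6 dp, full precision carried).
So 1 − D = 0.685032, i.e. 0.6850 to 4 decimal places.

0.6850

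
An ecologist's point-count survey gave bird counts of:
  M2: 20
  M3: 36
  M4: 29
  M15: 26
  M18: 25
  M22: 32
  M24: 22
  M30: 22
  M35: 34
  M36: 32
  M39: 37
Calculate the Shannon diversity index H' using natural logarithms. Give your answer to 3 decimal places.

Total N = 20+36+29+26+25+32+22+22+34+32+37 = 315, so the proportions are 0.06349, 0.11429, 0.09206, 0.08254, 0.07937, 0.10159, 0.06984, 0.06984, 0.10794, 0.10159, 0.11746 (working shown to 5 dp, full precision carried).
Each pᵢ ln pᵢ term: 0.06349×(-2.75684)=-0.17504, 0.11429×(-2.16905)=-0.24789, 0.09206×(-2.38528)=-0.21960, 0.08254×(-2.49448)=-0.20589, 0.07937×(-2.53370)=-0.20109, 0.10159×(-2.28684)=-0.23231, 0.06984×(-2.66153)=-0.18588, 0.06984×(-2.66153)=-0.18588, 0.10794×(-2.22621)=-0.24029, 0.10159×(-2.28684)=-0.23231, 0.11746×(-2.14165)=-0.25156.
Sum = -2.37775, so H' = 2.378.

2.378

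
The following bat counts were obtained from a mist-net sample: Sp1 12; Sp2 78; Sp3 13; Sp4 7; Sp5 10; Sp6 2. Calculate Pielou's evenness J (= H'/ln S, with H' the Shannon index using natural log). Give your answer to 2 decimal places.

0.66

Total N = 12+78+13+7+10+2 = 122, so the proportions are 0.0984, 0.6393, 0.1066, 0.0574, 0.082, 0.0164 (working shown to 4 dp, full precision carried).
H' = −Σ pᵢ ln pᵢ = −((-0.2281) + (-0.2860) + (-0.2386) + (-0.1640) + (-0.2050) + (-0.0674)) = 1.1891.
With S = 6 species, ln S = 1.7918, so J = 1.1891/1.7918 = 0.6637, i.e. 0.66 to 2 decimal places.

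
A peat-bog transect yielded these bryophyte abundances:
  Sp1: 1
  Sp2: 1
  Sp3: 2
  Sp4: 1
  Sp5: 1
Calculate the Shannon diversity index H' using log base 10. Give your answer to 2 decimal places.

Total N = 1+1+2+1+1 = 6, so the proportions are 0.1667, 0.1667, 0.3333, 0.1667, 0.1667 (working shown to 4 dp, full precision carried).
Each pᵢ log₁₀ pᵢ term: 0.1667×(-0.7782)=-0.1297, 0.1667×(-0.7782)=-0.1297, 0.3333×(-0.4771)=-0.1590, 0.1667×(-0.7782)=-0.1297, 0.1667×(-0.7782)=-0.1297.
Sum = -0.6778, so H' = 0.68.

0.68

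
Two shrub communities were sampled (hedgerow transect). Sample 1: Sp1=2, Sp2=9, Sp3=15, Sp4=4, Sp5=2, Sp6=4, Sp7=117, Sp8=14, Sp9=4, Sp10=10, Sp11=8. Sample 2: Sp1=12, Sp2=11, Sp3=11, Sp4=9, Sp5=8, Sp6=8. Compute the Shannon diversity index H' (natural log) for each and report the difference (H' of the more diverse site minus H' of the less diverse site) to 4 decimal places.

0.3128

Sample 1: N=189, proportions 0.010582, 0.047619, 0.079365, 0.021164, 0.010582, 0.021164, 0.619048, 0.074074, 0.021164, 0.05291, 0.042328, giving H' = 1.466157 (working shown to 6 dp, full precision carried).
Sample 2: N=59, proportions 0.20339, 0.186441, 0.186441, 0.152542, 0.135593, 0.135593, giving H' = 1.778916.
Difference = |1.466157 − 1.778916| = 0.312759, i.e. 0.3128 to 4 decimal places.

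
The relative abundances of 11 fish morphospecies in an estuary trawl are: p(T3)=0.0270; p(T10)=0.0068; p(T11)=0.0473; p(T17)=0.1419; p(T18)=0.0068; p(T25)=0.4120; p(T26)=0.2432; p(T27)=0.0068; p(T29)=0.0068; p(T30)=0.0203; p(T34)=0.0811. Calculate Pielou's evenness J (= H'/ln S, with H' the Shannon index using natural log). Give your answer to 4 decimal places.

0.6867

H' = −Σ pᵢ ln pᵢ = −((-0.097522) + (-0.033938) + (-0.144324) + (-0.277079) + (-0.033938) + (-0.365334) + (-0.343853) + (-0.033938) + (-0.033938) + (-0.079112) + (-0.203729)) = 1.646703 (working shown to 6 dp, full precision carried).
With S = 11 species, ln S = 2.397895, so J = 1.646703/2.397895 = 0.686728, i.e. 0.6867 to 4 decimal places.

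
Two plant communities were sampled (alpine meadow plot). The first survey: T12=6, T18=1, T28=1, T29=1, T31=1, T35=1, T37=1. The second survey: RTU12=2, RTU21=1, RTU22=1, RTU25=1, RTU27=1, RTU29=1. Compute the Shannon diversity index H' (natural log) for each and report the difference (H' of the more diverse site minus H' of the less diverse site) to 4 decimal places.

0.1588

The first survey: N=12, proportions 0.5, 0.083333, 0.083333, 0.083333, 0.083333, 0.083333, 0.083333, giving H' = 1.589027 (working shown to 6 dp, full precision carried).
The second survey: N=7, proportions 0.285714, 0.142857, 0.142857, 0.142857, 0.142857, 0.142857, giving H' = 1.747868.
Difference = |1.589027 − 1.747868| = 0.158841, i.e. 0.1588 to 4 decimal places.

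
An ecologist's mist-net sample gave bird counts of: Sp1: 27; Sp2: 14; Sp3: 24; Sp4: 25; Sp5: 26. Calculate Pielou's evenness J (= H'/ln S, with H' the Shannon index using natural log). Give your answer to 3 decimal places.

0.986

Total N = 27+14+24+25+26 = 116, so the proportions are 0.23276, 0.12069, 0.2069, 0.21552, 0.22414 (working shown to 5 dp, full precision carried).
H' = −Σ pᵢ ln pᵢ = −((-0.33930) + (-0.25520) + (-0.32597) + (-0.33076) + (-0.33520)) = 1.58643.
With S = 5 species, ln S = 1.60944, so J = 1.58643/1.60944 = 0.98571, i.e. 0.986 to 3 decimal places.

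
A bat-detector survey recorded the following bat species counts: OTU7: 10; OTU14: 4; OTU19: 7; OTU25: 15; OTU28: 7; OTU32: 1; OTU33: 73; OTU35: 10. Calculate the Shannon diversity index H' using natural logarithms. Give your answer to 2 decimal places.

Total N = 10+4+7+15+7+1+73+10 = 127, so the proportions are 0.0787, 0.0315, 0.0551, 0.1181, 0.0551, 0.0079, 0.5748, 0.0787 (working shown to 4 dp, full precision carried).
Each pᵢ ln pᵢ term: 0.0787×(-2.5416)=-0.2001, 0.0315×(-3.4579)=-0.1089, 0.0551×(-2.8983)=-0.1597, 0.1181×(-2.1361)=-0.2523, 0.0551×(-2.8983)=-0.1597, 0.0079×(-4.8442)=-0.0381, 0.5748×(-0.5537)=-0.3183, 0.0787×(-2.5416)=-0.2001.
Sum = -1.4374, so H' = 1.44.

1.44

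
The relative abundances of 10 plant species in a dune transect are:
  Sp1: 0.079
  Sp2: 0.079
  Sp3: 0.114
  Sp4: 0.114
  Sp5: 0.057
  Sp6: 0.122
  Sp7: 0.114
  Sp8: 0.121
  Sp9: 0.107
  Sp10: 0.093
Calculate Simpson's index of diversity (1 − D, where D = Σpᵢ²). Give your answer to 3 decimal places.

D = 0.079² + 0.079² + 0.114² + 0.114² + 0.057² + 0.122² + 0.114² + 0.121² + 0.107² + 0.093² = 0.00624 + 0.00624 + 0.01300 + 0.01300 + 0.00325 + 0.01488 + 0.01300 + 0.01464 + 0.01145 + 0.00865 = 0.10434 (working shown to 5 dp, full precision carried).
So 1 − D = 0.89566, i.e. 0.896 to 3 decimal places.

0.896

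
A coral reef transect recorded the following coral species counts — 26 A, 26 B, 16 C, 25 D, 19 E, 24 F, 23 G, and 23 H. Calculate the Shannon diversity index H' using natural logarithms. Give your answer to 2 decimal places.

Total N = 26+26+16+25+19+24+23+23 = 182, so the proportions are 0.1429, 0.1429, 0.0879, 0.1374, 0.1044, 0.1319, 0.1264, 0.1264 (working shown to 4 dp, full precision carried).
Each pᵢ ln pᵢ term: 0.1429×(-1.9459)=-0.2780, 0.1429×(-1.9459)=-0.2780, 0.0879×(-2.4314)=-0.2138, 0.1374×(-1.9851)=-0.2727, 0.1044×(-2.2596)=-0.2359, 0.1319×(-2.0260)=-0.2672, 0.1264×(-2.0685)=-0.2614, 0.1264×(-2.0685)=-0.2614.
Sum = -2.0683, so H' = 2.07.

2.07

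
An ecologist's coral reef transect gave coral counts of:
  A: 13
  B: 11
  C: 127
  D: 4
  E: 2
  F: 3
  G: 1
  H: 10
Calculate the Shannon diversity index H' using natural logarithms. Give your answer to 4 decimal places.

Total N = 13+11+127+4+2+3+1+10 = 171, so the proportions are 0.076023, 0.064327, 0.74269, 0.023392, 0.011696, 0.017544, 0.005848, 0.05848 (working shown to 6 dp, full precision carried).
Each pᵢ ln pᵢ term: 0.076023×(-2.576714)=-0.195891, 0.064327×(-2.743768)=-0.176500, 0.74269×(-0.297476)=-0.220933, 0.023392×(-3.755369)=-0.087845, 0.011696×(-4.448516)=-0.052029, 0.017544×(-4.043051)=-0.070931, 0.005848×(-5.141664)=-0.030068, 0.05848×(-2.839078)=-0.166028.
Sum = -1.000224, so H' = 1.0002.

1.0002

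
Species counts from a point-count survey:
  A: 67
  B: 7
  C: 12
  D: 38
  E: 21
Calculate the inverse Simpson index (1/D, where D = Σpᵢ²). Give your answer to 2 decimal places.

Total N = 67+7+12+38+21 = 145, so the proportions are 0.462069, 0.048276, 0.082759, 0.262069, 0.144828 (working shown to 6 dp, full precision carried).
D = 0.462069² + 0.048276² + 0.082759² + 0.262069² + 0.144828² = 0.213508 + 0.002331 + 0.006849 + 0.068680 + 0.020975 = 0.312342.
So 1/D = 3.2016, i.e. 3.20 to 2 decimal places.

3.20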